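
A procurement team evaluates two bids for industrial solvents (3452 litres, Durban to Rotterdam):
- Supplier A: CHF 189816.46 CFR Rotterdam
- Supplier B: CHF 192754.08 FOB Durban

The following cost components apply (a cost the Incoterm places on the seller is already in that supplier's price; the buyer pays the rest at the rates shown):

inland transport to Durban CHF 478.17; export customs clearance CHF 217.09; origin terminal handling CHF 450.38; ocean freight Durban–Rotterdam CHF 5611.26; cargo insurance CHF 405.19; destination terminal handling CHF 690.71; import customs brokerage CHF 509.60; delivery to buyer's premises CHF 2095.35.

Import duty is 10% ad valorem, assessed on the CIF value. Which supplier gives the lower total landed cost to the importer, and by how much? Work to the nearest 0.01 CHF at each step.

Supplier A (CFR):
CIF value = CFR price + insurance = 189816.46 + 405.19 = 190221.65
Import duty = 190221.65 × 10% = 19022.17
Buyer bears (A): 405.19 + 690.71 + 509.60 + 2095.35 = 3700.85
Landed cost (A) = invoice 189816.46 + 3700.85 + duty 19022.17 = 212539.48
Supplier B (FOB):
CIF value = FOB price + freight + insurance = 192754.08 + 5611.26 + 405.19 = 198770.53
Import duty = 198770.53 × 10% = 19877.05
Buyer bears (B): 5611.26 + 405.19 + 690.71 + 509.60 + 2095.35 = 9312.11
Landed cost (B) = invoice 192754.08 + 9312.11 + duty 19877.05 = 221943.24
Difference = |212539.48 − 221943.24| = 9403.76

Supplier A is cheaper by CHF 9403.76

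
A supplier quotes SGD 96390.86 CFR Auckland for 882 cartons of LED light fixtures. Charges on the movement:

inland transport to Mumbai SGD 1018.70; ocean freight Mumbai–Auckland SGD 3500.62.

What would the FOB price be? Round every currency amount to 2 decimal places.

Not relevant to the conversion: inland to port — on the seller under both CFR and FOB; already in the CFR price and stays in the FOB price.
From CFR to FOB, the seller no longer bears: freight.
FOB price = 96390.86 − 3500.62 = 92890.24

FOB price: SGD 92890.24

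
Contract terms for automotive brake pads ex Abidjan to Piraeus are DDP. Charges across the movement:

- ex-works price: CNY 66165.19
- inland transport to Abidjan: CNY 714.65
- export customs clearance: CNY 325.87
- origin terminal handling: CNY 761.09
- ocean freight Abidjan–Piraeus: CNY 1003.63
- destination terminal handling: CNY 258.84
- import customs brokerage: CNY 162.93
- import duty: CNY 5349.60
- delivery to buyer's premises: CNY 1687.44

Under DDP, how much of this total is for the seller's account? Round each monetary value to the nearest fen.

Seller's account: CNY 76429.24

DDP: the seller bears all costs including import duty.
Seller's account: goods 66165.19 + inland to port 714.65 + export clearance 325.87 + origin terminal 761.09 + freight 1003.63 + destination terminal 258.84 + brokerage 162.93 + duty 5349.60 + delivery 1687.44 = 76429.24
Buyer's account: 0.00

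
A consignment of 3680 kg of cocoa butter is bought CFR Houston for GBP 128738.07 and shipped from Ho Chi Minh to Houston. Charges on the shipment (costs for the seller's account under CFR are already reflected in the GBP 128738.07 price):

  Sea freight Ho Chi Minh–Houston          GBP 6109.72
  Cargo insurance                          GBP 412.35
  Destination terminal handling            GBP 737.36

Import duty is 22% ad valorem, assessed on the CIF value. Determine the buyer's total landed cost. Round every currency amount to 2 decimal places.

CFR: the seller pays costs through ocean freight to the destination port, but not insurance.
Already in the invoice (seller's account under CFR): freight — exclude.
CIF value = CFR price + insurance = 128738.07 + 412.35 = 129150.42
Import duty = 129150.42 × 22% = 28413.09
Buyer bears: insurance 412.35 + destination terminal 737.36 + duty 28413.09 = 29562.80
Landed cost = invoice 128738.07 + 29562.80 = 158300.87

Total landed cost: GBP 158300.87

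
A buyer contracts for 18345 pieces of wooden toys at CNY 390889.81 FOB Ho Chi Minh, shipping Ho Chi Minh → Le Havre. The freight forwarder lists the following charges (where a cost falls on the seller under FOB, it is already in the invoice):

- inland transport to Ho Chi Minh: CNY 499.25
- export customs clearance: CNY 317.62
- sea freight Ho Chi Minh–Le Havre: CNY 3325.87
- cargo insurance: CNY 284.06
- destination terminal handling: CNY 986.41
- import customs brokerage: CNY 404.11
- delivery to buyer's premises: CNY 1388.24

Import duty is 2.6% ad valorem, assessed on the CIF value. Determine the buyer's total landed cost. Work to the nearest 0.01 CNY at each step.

FOB: the seller bears costs until goods are on board at the origin port; the buyer bears freight, insurance and all costs thereafter.
Already in the invoice (seller's account under FOB): inland to port, export clearance — exclude.
CIF value = FOB price + freight + insurance = 390889.81 + 3325.87 + 284.06 = 394499.74
Import duty = 394499.74 × 2.6% = 10256.99
Buyer bears: freight 3325.87 + insurance 284.06 + destination terminal 986.41 + brokerage 404.11 + delivery 1388.24 + duty 10256.99 = 16645.68
Landed cost = invoice 390889.81 + 16645.68 = 407535.49

Total landed cost: CNY 407535.49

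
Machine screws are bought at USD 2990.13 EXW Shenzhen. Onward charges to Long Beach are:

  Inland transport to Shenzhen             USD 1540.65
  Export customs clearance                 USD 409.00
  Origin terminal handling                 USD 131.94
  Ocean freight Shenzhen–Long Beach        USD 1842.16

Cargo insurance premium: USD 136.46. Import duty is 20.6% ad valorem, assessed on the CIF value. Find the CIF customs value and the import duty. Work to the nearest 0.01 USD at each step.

CIF = EXW price + pre-shipment costs + freight + insurance
CIF = 2990.13 + 1540.65 + 409.00 + 131.94 + 1842.16 + 136.46 = 7050.34
Import duty = 7050.34 × 20.6% = 1452.37

CIF value: USD 7050.34; import duty: USD 1452.37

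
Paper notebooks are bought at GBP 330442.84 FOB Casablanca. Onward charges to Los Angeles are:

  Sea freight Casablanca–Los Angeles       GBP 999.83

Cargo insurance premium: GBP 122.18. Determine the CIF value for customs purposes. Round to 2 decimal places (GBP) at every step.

CIF = FOB price + freight + insurance
CIF = 330442.84 + 999.83 + 122.18 = 331564.85

CIF value: GBP 331564.85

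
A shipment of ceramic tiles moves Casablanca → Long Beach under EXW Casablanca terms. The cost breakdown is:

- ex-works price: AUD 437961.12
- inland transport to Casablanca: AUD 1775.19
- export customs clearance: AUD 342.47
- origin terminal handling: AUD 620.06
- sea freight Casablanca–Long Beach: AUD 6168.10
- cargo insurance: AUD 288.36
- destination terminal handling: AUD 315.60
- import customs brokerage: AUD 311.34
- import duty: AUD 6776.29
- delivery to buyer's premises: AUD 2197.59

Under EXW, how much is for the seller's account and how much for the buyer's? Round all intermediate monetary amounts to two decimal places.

EXW: the seller makes goods available at their premises; the buyer bears all onward costs.
Seller's account: goods 437961.12 = 437961.12
Buyer's account: inland to port 1775.19 + export clearance 342.47 + origin terminal 620.06 + freight 6168.10 + insurance 288.36 + destination terminal 315.60 + brokerage 311.34 + duty 6776.29 + delivery 2197.59 = 18795.00

Seller: AUD 437961.12; buyer: AUD 18795.00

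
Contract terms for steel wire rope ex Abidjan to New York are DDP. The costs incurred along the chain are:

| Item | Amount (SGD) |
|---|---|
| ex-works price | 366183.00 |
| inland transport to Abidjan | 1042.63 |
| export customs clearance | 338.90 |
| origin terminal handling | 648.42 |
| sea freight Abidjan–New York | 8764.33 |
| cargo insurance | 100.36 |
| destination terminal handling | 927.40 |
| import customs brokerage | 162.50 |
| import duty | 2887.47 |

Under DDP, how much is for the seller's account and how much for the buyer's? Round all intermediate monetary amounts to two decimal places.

Seller: SGD 381055.01; buyer: SGD 0.00

DDP: the seller bears all costs including import duty.
Seller's account: goods 366183.00 + inland to port 1042.63 + export clearance 338.90 + origin terminal 648.42 + freight 8764.33 + insurance 100.36 + destination terminal 927.40 + brokerage 162.50 + duty 2887.47 = 381055.01
Buyer's account: 0.00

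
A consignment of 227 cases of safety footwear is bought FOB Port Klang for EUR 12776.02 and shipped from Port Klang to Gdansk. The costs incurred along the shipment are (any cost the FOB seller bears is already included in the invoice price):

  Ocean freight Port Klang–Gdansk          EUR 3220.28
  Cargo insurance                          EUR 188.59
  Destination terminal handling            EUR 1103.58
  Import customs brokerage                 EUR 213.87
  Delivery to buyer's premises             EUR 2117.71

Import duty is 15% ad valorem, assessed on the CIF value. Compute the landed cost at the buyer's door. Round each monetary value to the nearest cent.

FOB: the seller bears costs until goods are on board at the origin port; the buyer bears freight, insurance and all costs thereafter.
CIF value = FOB price + freight + insurance = 12776.02 + 3220.28 + 188.59 = 16184.89
Import duty = 16184.89 × 15% = 2427.73
Buyer bears: freight 3220.28 + insurance 188.59 + destination terminal 1103.58 + brokerage 213.87 + delivery 2117.71 + duty 2427.73 = 9271.76
Landed cost = invoice 12776.02 + 9271.76 = 22047.78

Total landed cost: EUR 22047.78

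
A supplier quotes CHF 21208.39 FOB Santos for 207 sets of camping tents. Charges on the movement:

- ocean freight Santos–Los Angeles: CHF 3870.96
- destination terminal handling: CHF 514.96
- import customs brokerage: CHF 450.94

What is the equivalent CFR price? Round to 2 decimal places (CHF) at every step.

CFR price: CHF 25079.35

Not relevant to the conversion: destination terminal, brokerage — on the buyer under both terms; not part of either seller's price.
From FOB to CFR, the seller additionally bears: freight.
CFR price = 21208.39 + 3870.96 = 25079.35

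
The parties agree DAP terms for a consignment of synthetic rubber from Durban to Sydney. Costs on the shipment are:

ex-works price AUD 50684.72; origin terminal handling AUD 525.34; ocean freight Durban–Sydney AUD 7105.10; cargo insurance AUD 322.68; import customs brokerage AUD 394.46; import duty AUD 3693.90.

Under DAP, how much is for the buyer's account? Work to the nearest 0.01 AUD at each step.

DAP: the seller bears all costs to the named destination except import duty and clearance.
Seller's account: goods 50684.72 + origin terminal 525.34 + freight 7105.10 + insurance 322.68 = 58637.84
Buyer's account: brokerage 394.46 + duty 3693.90 = 4088.36

Buyer's account: AUD 4088.36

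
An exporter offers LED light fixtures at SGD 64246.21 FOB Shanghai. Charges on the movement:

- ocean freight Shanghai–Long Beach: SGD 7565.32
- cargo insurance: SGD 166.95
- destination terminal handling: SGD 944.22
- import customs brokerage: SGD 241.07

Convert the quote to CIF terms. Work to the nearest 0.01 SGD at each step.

CIF price: SGD 71978.48

Not relevant to the conversion: brokerage, destination terminal — on the buyer under both terms; not part of either seller's price.
From FOB to CIF, the seller additionally bears: freight, insurance.
CIF price = 64246.21 + 7565.32 + 166.95 = 71978.48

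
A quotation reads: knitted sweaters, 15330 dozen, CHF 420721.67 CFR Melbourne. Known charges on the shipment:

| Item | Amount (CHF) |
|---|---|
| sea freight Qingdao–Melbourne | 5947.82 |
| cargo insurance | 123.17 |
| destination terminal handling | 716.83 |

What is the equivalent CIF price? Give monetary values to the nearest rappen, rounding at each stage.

CIF price: CHF 420844.84

Not relevant to the conversion: freight — on the seller under both CFR and CIF; already in the CFR price and stays in the CIF price. destination terminal — on the buyer under both terms; not part of either seller's price.
From CFR to CIF, the seller additionally bears: insurance.
CIF price = 420721.67 + 123.17 = 420844.84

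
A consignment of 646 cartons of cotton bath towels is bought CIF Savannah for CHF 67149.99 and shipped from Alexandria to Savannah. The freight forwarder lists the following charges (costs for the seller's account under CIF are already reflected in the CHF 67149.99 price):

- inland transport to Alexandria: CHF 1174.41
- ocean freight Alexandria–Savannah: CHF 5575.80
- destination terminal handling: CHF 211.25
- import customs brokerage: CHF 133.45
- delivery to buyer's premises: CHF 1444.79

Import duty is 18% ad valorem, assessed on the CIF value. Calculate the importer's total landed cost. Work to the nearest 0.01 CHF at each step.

Total landed cost: CHF 81026.48

CIF: the seller pays costs through ocean freight and marine insurance to the destination port.
Already in the invoice (seller's account under CIF): inland to port, freight — exclude.
The CIF price already equals the CIF value: 67149.99
Import duty = 67149.99 × 18% = 12087.00
Buyer bears: destination terminal 211.25 + brokerage 133.45 + delivery 1444.79 + duty 12087.00 = 13876.49
Landed cost = invoice 67149.99 + 13876.49 = 81026.48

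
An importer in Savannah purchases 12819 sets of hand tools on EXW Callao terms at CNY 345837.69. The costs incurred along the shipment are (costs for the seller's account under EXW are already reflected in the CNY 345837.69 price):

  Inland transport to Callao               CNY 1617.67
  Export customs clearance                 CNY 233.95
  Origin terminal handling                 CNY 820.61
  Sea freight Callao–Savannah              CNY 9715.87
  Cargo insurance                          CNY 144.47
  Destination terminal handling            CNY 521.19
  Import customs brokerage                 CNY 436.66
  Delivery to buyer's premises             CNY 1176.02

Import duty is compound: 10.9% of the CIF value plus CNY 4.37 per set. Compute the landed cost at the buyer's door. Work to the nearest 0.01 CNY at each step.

Total landed cost: CNY 455585.52

EXW: the seller makes goods available at their premises; the buyer bears all onward costs.
CIF value = EXW price + inland to port + export clearance + origin terminal + freight + insurance = 345837.69 + 1617.67 + 233.95 + 820.61 + 9715.87 + 144.47 = 358370.26
Ad valorem component: 358370.26 × 10.9% = 39062.36
Specific component: 12819 × 4.37 = 56019.03
Import duty = 39062.36 + 56019.03 = 95081.39
Buyer bears: inland to port 1617.67 + export clearance 233.95 + origin terminal 820.61 + freight 9715.87 + insurance 144.47 + destination terminal 521.19 + brokerage 436.66 + delivery 1176.02 + duty 95081.39 = 109747.83
Landed cost = invoice 345837.69 + 109747.83 = 455585.52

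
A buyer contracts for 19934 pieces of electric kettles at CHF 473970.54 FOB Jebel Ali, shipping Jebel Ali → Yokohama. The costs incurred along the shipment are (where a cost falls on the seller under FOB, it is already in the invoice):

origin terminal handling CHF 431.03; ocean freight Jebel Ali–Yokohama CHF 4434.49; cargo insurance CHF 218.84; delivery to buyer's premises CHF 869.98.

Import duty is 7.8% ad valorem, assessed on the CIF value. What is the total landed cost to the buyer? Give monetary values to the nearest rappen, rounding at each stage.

Total landed cost: CHF 516826.51

FOB: the seller bears costs until goods are on board at the origin port; the buyer bears freight, insurance and all costs thereafter.
Already in the invoice (seller's account under FOB): origin terminal — exclude.
CIF value = FOB price + freight + insurance = 473970.54 + 4434.49 + 218.84 = 478623.87
Import duty = 478623.87 × 7.8% = 37332.66
Buyer bears: freight 4434.49 + insurance 218.84 + delivery 869.98 + duty 37332.66 = 42855.97
Landed cost = invoice 473970.54 + 42855.97 = 516826.51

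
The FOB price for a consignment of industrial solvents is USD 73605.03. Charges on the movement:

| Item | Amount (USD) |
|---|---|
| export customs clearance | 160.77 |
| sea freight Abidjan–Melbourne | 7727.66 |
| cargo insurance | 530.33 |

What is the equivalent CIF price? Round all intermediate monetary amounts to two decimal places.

Not relevant to the conversion: export clearance — on the seller under both FOB and CIF; already in the FOB price and stays in the CIF price.
From FOB to CIF, the seller additionally bears: freight, insurance.
CIF price = 73605.03 + 7727.66 + 530.33 = 81863.02

CIF price: USD 81863.02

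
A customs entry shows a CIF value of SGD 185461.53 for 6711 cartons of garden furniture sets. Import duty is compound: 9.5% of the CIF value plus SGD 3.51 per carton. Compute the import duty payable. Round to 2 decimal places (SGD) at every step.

Import duty: SGD 41174.46

Ad valorem component: 185461.53 × 9.5% = 17618.85
Specific component: 6711 × 3.51 = 23555.61
Import duty = 17618.85 + 23555.61 = 41174.46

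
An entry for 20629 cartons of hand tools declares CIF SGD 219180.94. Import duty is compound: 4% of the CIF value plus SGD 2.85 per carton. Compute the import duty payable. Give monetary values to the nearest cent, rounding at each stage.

Import duty: SGD 67559.89

Ad valorem component: 219180.94 × 4% = 8767.24
Specific component: 20629 × 2.85 = 58792.65
Import duty = 8767.24 + 58792.65 = 67559.89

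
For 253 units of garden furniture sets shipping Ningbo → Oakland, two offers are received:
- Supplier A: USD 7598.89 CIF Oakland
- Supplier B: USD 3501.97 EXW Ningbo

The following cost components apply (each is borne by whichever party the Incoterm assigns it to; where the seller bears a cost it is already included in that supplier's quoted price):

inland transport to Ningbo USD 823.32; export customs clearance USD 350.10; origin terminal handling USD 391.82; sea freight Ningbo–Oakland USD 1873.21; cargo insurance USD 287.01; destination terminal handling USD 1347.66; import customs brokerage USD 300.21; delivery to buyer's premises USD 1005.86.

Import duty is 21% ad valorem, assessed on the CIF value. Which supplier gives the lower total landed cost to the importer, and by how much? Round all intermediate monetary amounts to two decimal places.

Supplier A (CIF):
The CIF price already equals the CIF value: 7598.89
Import duty = 7598.89 × 21% = 1595.77
Buyer bears (A): 1347.66 + 300.21 + 1005.86 = 2653.73
Landed cost (A) = invoice 7598.89 + 2653.73 + duty 1595.77 = 11848.39
Supplier B (EXW):
CIF value = EXW price + inland to port + export clearance + origin terminal + freight + insurance = 3501.97 + 823.32 + 350.10 + 391.82 + 1873.21 + 287.01 = 7227.43
Import duty = 7227.43 × 21% = 1517.76
Buyer bears (B): 823.32 + 350.10 + 391.82 + 1873.21 + 287.01 + 1347.66 + 300.21 + 1005.86 = 6379.19
Landed cost (B) = invoice 3501.97 + 6379.19 + duty 1517.76 = 11398.92
Difference = |11848.39 − 11398.92| = 449.47

Supplier B is cheaper by USD 449.47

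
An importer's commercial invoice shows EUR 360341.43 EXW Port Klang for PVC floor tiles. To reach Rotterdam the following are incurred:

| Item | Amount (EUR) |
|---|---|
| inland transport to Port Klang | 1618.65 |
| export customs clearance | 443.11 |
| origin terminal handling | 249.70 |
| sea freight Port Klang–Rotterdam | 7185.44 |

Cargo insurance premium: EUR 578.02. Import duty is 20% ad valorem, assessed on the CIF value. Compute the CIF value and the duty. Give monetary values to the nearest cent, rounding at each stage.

CIF = EXW price + pre-shipment costs + freight + insurance
CIF = 360341.43 + 1618.65 + 443.11 + 249.70 + 7185.44 + 578.02 = 370416.35
Import duty = 370416.35 × 20% = 74083.27

CIF value: EUR 370416.35; import duty: EUR 74083.27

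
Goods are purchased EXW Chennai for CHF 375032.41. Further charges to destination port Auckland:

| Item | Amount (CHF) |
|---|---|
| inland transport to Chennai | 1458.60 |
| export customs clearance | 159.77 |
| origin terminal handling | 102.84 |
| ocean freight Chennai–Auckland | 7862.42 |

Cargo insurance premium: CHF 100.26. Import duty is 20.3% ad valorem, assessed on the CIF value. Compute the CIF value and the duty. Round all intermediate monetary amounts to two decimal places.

CIF value: CHF 384716.30; import duty: CHF 78097.41

CIF = EXW price + pre-shipment costs + freight + insurance
CIF = 375032.41 + 1458.60 + 159.77 + 102.84 + 7862.42 + 100.26 = 384716.30
Import duty = 384716.30 × 20.3% = 78097.41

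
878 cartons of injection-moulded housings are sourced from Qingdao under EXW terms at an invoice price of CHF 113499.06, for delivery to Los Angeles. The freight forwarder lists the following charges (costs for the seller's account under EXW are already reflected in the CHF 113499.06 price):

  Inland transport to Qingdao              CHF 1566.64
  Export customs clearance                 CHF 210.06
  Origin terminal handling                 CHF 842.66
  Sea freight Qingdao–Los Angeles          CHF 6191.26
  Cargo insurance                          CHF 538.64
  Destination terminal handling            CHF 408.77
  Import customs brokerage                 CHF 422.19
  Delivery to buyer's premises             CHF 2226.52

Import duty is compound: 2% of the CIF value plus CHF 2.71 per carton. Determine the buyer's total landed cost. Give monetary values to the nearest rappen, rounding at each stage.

Total landed cost: CHF 130742.15

EXW: the seller makes goods available at their premises; the buyer bears all onward costs.
CIF value = EXW price + inland to port + export clearance + origin terminal + freight + insurance = 113499.06 + 1566.64 + 210.06 + 842.66 + 6191.26 + 538.64 = 122848.32
Ad valorem component: 122848.32 × 2% = 2456.97
Specific component: 878 × 2.71 = 2379.38
Import duty = 2456.97 + 2379.38 = 4836.35
Buyer bears: inland to port 1566.64 + export clearance 210.06 + origin terminal 842.66 + freight 6191.26 + insurance 538.64 + destination terminal 408.77 + brokerage 422.19 + delivery 2226.52 + duty 4836.35 = 17243.09
Landed cost = invoice 113499.06 + 17243.09 = 130742.15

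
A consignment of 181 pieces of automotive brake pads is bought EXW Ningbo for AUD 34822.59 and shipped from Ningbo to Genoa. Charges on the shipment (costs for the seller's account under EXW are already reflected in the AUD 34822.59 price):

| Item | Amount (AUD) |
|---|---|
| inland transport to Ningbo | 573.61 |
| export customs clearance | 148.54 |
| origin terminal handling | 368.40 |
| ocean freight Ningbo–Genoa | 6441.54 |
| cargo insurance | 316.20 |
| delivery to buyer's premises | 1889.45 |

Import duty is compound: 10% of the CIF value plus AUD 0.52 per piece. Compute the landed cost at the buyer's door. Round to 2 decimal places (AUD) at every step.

EXW: the seller makes goods available at their premises; the buyer bears all onward costs.
CIF value = EXW price + inland to port + export clearance + origin terminal + freight + insurance = 34822.59 + 573.61 + 148.54 + 368.40 + 6441.54 + 316.20 = 42670.88
Ad valorem component: 42670.88 × 10% = 4267.09
Specific component: 181 × 0.52 = 94.12
Import duty = 4267.09 + 94.12 = 4361.21
Buyer bears: inland to port 573.61 + export clearance 148.54 + origin terminal 368.40 + freight 6441.54 + insurance 316.20 + delivery 1889.45 + duty 4361.21 = 14098.95
Landed cost = invoice 34822.59 + 14098.95 = 48921.54

Total landed cost: AUD 48921.54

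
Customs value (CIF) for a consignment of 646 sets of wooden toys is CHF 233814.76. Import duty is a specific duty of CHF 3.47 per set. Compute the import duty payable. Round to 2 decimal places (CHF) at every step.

Import duty = 646 × 3.47 = 2241.62

Import duty: CHF 2241.62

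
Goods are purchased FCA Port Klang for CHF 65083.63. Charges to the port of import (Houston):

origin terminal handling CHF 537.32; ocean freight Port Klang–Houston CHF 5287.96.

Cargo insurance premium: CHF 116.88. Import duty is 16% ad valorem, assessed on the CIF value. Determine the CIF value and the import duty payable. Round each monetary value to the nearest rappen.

CIF = FCA price + pre-shipment costs + freight + insurance
CIF = 65083.63 + 537.32 + 5287.96 + 116.88 = 71025.79
Import duty = 71025.79 × 16% = 11364.13

CIF value: CHF 71025.79; import duty: CHF 11364.13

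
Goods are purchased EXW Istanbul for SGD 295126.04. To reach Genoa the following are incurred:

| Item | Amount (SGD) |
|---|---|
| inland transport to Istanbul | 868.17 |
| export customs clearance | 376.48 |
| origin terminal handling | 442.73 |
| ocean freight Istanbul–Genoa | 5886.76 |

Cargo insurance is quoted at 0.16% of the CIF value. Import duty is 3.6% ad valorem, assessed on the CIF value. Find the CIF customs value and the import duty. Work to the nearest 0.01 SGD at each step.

CIF value: SGD 303185.28; import duty: SGD 10914.67

Let C be the CIF value. C = EXW price + pre-shipment costs + freight + 0.16% × C
C − 0.16% × C = 295126.04 + 868.17 + 376.48 + 442.73 + 5886.76
0.9984 × C = 302700.18
C = 302700.18 / 0.9984 = 303185.28
Insurance premium = 0.16% × 303185.28 = 485.10
Import duty = 303185.28 × 3.6% = 10914.67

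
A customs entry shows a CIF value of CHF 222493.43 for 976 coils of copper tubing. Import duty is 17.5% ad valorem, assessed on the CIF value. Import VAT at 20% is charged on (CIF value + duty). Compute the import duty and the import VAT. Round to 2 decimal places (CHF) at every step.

Import duty = 222493.43 × 17.5% = 38936.35
VAT base = CIF + duty = 222493.43 + 38936.35 = 261429.78
Import VAT = 261429.78 × 20% = 52285.96

Import duty: CHF 38936.35; import VAT: CHF 52285.96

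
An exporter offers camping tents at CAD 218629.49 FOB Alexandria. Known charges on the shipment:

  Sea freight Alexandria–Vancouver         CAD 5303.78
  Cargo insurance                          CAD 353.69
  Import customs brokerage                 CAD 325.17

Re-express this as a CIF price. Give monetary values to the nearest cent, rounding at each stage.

CIF price: CAD 224286.96

Not relevant to the conversion: brokerage — on the buyer under both terms; not part of either seller's price.
From FOB to CIF, the seller additionally bears: freight, insurance.
CIF price = 218629.49 + 5303.78 + 353.69 = 224286.96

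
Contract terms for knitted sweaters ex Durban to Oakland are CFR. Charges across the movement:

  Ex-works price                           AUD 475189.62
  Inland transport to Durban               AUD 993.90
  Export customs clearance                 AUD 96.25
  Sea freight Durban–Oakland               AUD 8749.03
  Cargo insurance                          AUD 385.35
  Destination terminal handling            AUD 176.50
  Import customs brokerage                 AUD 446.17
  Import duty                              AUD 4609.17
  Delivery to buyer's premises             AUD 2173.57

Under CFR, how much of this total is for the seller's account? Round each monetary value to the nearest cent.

CFR: the seller pays costs through ocean freight to the destination port, but not insurance.
Seller's account: goods 475189.62 + inland to port 993.90 + export clearance 96.25 + freight 8749.03 = 485028.80
Buyer's account: insurance 385.35 + destination terminal 176.50 + brokerage 446.17 + duty 4609.17 + delivery 2173.57 = 7790.76

Seller's account: AUD 485028.80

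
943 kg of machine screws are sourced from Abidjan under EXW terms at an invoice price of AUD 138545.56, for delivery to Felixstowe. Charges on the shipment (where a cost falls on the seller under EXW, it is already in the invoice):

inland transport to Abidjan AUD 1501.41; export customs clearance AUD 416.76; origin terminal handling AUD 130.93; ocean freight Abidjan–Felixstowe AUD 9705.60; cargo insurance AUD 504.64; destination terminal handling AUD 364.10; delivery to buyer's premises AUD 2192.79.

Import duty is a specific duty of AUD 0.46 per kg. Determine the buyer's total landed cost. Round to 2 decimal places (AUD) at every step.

Total landed cost: AUD 153795.57

EXW: the seller makes goods available at their premises; the buyer bears all onward costs.
CIF value = EXW price + inland to port + export clearance + origin terminal + freight + insurance = 138545.56 + 1501.41 + 416.76 + 130.93 + 9705.60 + 504.64 = 150804.90
Import duty = 943 × 0.46 = 433.78
Buyer bears: inland to port 1501.41 + export clearance 416.76 + origin terminal 130.93 + freight 9705.60 + insurance 504.64 + destination terminal 364.10 + delivery 2192.79 + duty 433.78 = 15250.01
Landed cost = invoice 138545.56 + 15250.01 = 153795.57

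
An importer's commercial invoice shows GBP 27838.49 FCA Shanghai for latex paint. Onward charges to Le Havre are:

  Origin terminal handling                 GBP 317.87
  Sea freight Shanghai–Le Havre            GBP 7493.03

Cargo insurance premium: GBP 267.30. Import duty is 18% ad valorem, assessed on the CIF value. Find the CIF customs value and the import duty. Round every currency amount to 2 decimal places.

CIF value: GBP 35916.69; import duty: GBP 6465.00

CIF = FCA price + pre-shipment costs + freight + insurance
CIF = 27838.49 + 317.87 + 7493.03 + 267.30 = 35916.69
Import duty = 35916.69 × 18% = 6465.00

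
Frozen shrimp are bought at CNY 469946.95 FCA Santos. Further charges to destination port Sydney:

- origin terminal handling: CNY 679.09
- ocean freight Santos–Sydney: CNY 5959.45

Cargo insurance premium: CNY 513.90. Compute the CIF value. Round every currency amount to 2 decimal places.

CIF value: CNY 477099.39

CIF = FCA price + pre-shipment costs + freight + insurance
CIF = 469946.95 + 679.09 + 5959.45 + 513.90 = 477099.39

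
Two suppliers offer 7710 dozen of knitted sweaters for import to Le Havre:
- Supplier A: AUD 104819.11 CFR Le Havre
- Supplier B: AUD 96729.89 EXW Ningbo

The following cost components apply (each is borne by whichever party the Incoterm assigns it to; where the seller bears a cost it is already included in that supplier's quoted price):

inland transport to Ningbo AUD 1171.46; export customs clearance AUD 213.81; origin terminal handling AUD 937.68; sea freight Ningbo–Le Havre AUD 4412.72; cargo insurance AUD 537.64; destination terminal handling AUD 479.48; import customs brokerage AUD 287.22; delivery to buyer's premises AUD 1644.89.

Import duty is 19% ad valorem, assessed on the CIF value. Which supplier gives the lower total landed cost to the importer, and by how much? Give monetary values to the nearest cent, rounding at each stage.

Supplier B is cheaper by AUD 1610.72

Supplier A (CFR):
CIF value = CFR price + insurance = 104819.11 + 537.64 = 105356.75
Import duty = 105356.75 × 19% = 20017.78
Buyer bears (A): 537.64 + 479.48 + 287.22 + 1644.89 = 2949.23
Landed cost (A) = invoice 104819.11 + 2949.23 + duty 20017.78 = 127786.12
Supplier B (EXW):
CIF value = EXW price + inland to port + export clearance + origin terminal + freight + insurance = 96729.89 + 1171.46 + 213.81 + 937.68 + 4412.72 + 537.64 = 104003.20
Import duty = 104003.20 × 19% = 19760.61
Buyer bears (B): 1171.46 + 213.81 + 937.68 + 4412.72 + 537.64 + 479.48 + 287.22 + 1644.89 = 9684.90
Landed cost (B) = invoice 96729.89 + 9684.90 + duty 19760.61 = 126175.40
Difference = |127786.12 − 126175.40| = 1610.72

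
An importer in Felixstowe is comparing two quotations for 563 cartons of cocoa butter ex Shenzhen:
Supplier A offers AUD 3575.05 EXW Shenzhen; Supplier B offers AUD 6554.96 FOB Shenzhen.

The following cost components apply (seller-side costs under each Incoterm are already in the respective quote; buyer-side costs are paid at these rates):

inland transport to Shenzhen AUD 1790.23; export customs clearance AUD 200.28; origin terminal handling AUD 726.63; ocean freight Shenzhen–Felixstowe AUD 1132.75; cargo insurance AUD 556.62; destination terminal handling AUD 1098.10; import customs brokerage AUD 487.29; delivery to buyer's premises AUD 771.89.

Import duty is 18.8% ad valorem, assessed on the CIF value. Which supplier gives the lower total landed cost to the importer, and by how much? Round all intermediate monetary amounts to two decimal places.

Supplier A (EXW):
CIF value = EXW price + inland to port + export clearance + origin terminal + freight + insurance = 3575.05 + 1790.23 + 200.28 + 726.63 + 1132.75 + 556.62 = 7981.56
Import duty = 7981.56 × 18.8% = 1500.53
Buyer bears (A): 1790.23 + 200.28 + 726.63 + 1132.75 + 556.62 + 1098.10 + 487.29 + 771.89 = 6763.79
Landed cost (A) = invoice 3575.05 + 6763.79 + duty 1500.53 = 11839.37
Supplier B (FOB):
CIF value = FOB price + freight + insurance = 6554.96 + 1132.75 + 556.62 = 8244.33
Import duty = 8244.33 × 18.8% = 1549.93
Buyer bears (B): 1132.75 + 556.62 + 1098.10 + 487.29 + 771.89 = 4046.65
Landed cost (B) = invoice 6554.96 + 4046.65 + duty 1549.93 = 12151.54
Difference = |11839.37 − 12151.54| = 312.17

Supplier A is cheaper by AUD 312.17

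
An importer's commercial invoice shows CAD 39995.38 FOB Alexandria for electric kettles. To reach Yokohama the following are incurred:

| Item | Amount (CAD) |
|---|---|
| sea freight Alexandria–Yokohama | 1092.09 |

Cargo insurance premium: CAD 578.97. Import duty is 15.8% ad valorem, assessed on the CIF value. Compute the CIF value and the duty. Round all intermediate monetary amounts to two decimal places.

CIF value: CAD 41666.44; import duty: CAD 6583.30

CIF = FOB price + freight + insurance
CIF = 39995.38 + 1092.09 + 578.97 = 41666.44
Import duty = 41666.44 × 15.8% = 6583.30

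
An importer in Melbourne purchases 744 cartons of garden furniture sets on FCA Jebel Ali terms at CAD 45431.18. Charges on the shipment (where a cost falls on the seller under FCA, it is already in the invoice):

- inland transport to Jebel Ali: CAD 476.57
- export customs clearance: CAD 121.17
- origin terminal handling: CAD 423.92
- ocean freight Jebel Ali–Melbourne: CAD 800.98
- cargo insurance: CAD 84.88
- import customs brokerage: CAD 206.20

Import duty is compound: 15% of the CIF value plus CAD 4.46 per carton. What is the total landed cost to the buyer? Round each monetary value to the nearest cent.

Total landed cost: CAD 57276.54

FCA: the seller delivers export-cleared goods to the carrier; the buyer bears costs from that point.
Already in the invoice (seller's account under FCA): inland to port, export clearance — exclude.
CIF value = FCA price + origin terminal + freight + insurance = 45431.18 + 423.92 + 800.98 + 84.88 = 46740.96
Ad valorem component: 46740.96 × 15% = 7011.14
Specific component: 744 × 4.46 = 3318.24
Import duty = 7011.14 + 3318.24 = 10329.38
Buyer bears: origin terminal 423.92 + freight 800.98 + insurance 84.88 + brokerage 206.20 + duty 10329.38 = 11845.36
Landed cost = invoice 45431.18 + 11845.36 = 57276.54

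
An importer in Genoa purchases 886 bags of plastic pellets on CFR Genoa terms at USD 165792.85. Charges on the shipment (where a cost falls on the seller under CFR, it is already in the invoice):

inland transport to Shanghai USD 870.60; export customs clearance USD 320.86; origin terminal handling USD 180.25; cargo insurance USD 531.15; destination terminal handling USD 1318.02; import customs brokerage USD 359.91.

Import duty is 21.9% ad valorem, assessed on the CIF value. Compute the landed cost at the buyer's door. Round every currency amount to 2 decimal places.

CFR: the seller pays costs through ocean freight to the destination port, but not insurance.
Already in the invoice (seller's account under CFR): inland to port, export clearance, origin terminal — exclude.
CIF value = CFR price + insurance = 165792.85 + 531.15 = 166324.00
Import duty = 166324.00 × 21.9% = 36424.96
Buyer bears: insurance 531.15 + destination terminal 1318.02 + brokerage 359.91 + duty 36424.96 = 38634.04
Landed cost = invoice 165792.85 + 38634.04 = 204426.89

Total landed cost: USD 204426.89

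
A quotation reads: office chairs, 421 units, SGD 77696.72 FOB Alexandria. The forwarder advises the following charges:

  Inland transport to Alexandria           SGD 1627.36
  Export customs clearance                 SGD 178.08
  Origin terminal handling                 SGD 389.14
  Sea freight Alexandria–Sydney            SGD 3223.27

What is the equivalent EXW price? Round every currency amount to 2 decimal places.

EXW price: SGD 75502.14

Not relevant to the conversion: freight — on the buyer under both terms; not part of either seller's price.
From FOB to EXW, the seller no longer bears: inland to port, export clearance, origin terminal.
EXW price = 77696.72 − 1627.36 − 178.08 − 389.14 = 75502.14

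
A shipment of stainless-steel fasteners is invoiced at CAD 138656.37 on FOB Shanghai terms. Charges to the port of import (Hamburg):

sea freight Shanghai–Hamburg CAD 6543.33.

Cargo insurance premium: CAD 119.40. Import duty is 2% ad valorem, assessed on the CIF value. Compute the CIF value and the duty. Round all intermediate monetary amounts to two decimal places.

CIF value: CAD 145319.10; import duty: CAD 2906.38

CIF = FOB price + freight + insurance
CIF = 138656.37 + 6543.33 + 119.40 = 145319.10
Import duty = 145319.10 × 2% = 2906.38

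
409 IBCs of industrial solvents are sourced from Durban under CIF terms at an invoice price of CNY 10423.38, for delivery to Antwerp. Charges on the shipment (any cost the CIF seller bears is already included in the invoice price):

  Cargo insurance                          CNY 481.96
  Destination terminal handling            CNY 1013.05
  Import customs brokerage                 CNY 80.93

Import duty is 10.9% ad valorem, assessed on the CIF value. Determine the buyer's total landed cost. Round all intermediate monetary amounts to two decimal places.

Total landed cost: CNY 12653.51

CIF: the seller pays costs through ocean freight and marine insurance to the destination port.
Already in the invoice (seller's account under CIF): insurance — exclude.
The CIF price already equals the CIF value: 10423.38
Import duty = 10423.38 × 10.9% = 1136.15
Buyer bears: destination terminal 1013.05 + brokerage 80.93 + duty 1136.15 = 2230.13
Landed cost = invoice 10423.38 + 2230.13 = 12653.51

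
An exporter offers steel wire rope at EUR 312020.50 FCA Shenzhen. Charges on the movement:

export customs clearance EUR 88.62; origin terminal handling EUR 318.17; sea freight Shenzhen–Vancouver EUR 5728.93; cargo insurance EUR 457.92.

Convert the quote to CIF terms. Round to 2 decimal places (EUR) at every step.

Not relevant to the conversion: export clearance — on the seller under both FCA and CIF; already in the FCA price and stays in the CIF price.
From FCA to CIF, the seller additionally bears: origin terminal, freight, insurance.
CIF price = 312020.50 + 318.17 + 5728.93 + 457.92 = 318525.52

CIF price: EUR 318525.52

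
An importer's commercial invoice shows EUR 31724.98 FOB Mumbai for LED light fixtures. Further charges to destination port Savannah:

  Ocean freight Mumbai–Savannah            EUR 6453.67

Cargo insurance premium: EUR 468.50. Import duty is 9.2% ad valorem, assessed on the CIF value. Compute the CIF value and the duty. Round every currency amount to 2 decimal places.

CIF value: EUR 38647.15; import duty: EUR 3555.54

CIF = FOB price + freight + insurance
CIF = 31724.98 + 6453.67 + 468.50 = 38647.15
Import duty = 38647.15 × 9.2% = 3555.54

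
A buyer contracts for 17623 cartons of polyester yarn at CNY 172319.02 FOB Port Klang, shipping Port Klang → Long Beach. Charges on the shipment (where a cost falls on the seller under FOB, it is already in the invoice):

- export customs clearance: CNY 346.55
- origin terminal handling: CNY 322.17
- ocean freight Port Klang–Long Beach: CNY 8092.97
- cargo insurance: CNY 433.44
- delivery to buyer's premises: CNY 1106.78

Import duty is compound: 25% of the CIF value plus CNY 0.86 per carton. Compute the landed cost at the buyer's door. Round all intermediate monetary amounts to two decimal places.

FOB: the seller bears costs until goods are on board at the origin port; the buyer bears freight, insurance and all costs thereafter.
Already in the invoice (seller's account under FOB): export clearance, origin terminal — exclude.
CIF value = FOB price + freight + insurance = 172319.02 + 8092.97 + 433.44 = 180845.43
Ad valorem component: 180845.43 × 25% = 45211.36
Specific component: 17623 × 0.86 = 15155.78
Import duty = 45211.36 + 15155.78 = 60367.14
Buyer bears: freight 8092.97 + insurance 433.44 + delivery 1106.78 + duty 60367.14 = 70000.33
Landed cost = invoice 172319.02 + 70000.33 = 242319.35

Total landed cost: CNY 242319.35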